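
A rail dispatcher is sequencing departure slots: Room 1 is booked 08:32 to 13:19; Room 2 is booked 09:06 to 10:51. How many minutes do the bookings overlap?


Interval A: [512, 799] minutes from midnight
Interval B: [546, 651] minutes from midnight
Overlap start = max(512, 546) = 546
Overlap end = min(799, 651) = 651
Overlap = 651 - 546 = 105 minutes

105


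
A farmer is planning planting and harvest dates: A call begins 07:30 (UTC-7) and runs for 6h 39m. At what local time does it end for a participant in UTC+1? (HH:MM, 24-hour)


Start: 07:30 in UTC-7
Step 1 - add duration:
  minutes: 30 + 39 = 69 (carry 1h)
  hours: 7 + 6 + 1 = 14
  end in UTC-7: 14:09
Step 2 - convert UTC-7 -> UTC+1:
  offset difference: 1 - (-7) = 8 hours
  14 + (8) = 22 -> mod 24 = 22
Result: 22:09 in UTC+1

22:09


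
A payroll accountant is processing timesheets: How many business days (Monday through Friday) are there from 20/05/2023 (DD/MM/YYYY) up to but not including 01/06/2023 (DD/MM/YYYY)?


Start: 2023-05-20 (Saturday)
End (exclusive): 2023-06-01 (Thursday)
Total calendar days: 12
Full weeks: 12 // 7 = 1 -> 5 weekdays
Remaining 5 days starting on Saturday:
  Sat(-), Sun(-), Mon(w), Tue(w), Wed(w) -> 3 weekdays
Total business days: 5 + 3 = 8

8


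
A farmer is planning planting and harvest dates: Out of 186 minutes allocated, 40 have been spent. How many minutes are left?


Total budget: 186 minutes
Time used: 40 minutes
Remaining: 186 - 40 = 146 minutes
Percent used: 21.5%
Percent remaining: 78.5%

146


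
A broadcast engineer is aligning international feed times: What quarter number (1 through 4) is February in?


Month: February (month 2)
Q1: January-March (months 1-3)
Q2: April-June (months 4-6)
Q3: July-September (months 7-9)
Q4: October-December (months 10-12)
Month 2 falls in Q1

1


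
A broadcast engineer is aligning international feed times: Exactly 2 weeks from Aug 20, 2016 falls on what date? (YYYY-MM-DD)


Start: 2016-08-20
Weeks to add: 2
Convert to days: 2 x 7 = 14 days
Add 14 days to 2016-08-20
Result: 2016-09-03

2016-09-03


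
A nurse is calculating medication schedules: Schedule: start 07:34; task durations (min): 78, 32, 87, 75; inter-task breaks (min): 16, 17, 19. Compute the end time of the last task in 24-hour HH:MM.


Start: 07:34 = 454 min from midnight
  after task 1 (78 min): 08:52
  after break (16 min): 09:08
  after task 2 (32 min): 09:40
  after break (17 min): 09:57
  after task 3 (87 min): 11:24
  after break (19 min): 11:43
  after task 4 (75 min): 12:58
Total elapsed: 324 minutes
End time: 12:58

12:58


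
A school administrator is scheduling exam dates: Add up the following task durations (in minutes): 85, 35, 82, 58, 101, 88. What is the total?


Durations: 85, 35, 82, 58, 101, 88
Running sum: 85
+ 35 = 120
+ 82 = 202
+ 58 = 260
+ 101 = 361
+ 88 = 449
Total duration: 449 minutes
That is 7 hours and 29 minutes

449


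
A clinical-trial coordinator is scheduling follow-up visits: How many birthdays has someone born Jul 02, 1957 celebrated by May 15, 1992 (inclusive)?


Birth: 1957-07-02
Reference: 1992-05-15
Year difference: 1992 - 1957 = 35
Has birthday (07-02) occurred by 05-15? No
Birthday not yet reached this year -> subtract 1
Age in full years: 34

34


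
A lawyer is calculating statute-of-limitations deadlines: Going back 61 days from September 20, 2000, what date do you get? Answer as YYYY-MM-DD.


Start: 2000-09-20
Subtracting 61 days
Days already passed in September: 20
After going back through September: 41 more days to subtract
August 2000: 31 days, 10 remaining
July 2000 has 31 days, need 10
Result: 2000-07-21

2000-07-21


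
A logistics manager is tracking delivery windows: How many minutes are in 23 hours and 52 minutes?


Hours: 23
Minutes: 52
Convert hours to minutes: 23 x 60 = 1380
Add remaining minutes: 1380 + 52 = 1432

1432


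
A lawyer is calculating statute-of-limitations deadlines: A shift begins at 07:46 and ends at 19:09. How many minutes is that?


Start time: 07:46 = 466 minutes from midnight
End time: 19:09 = 1149 minutes from midnight
Difference: 1149 - 466 = 683 minutes
That is 11 hours and 23 minutes

683


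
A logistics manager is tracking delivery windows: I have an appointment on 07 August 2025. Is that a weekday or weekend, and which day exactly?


Date: 2025-08-07
January 1, 2025 is a Wednesday
Day of year: 219
Offset from Jan 1: 218 days
218 mod 7 = 1
Result: Thursday

Thursday


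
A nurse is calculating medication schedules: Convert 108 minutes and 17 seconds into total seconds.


Minutes: 108
Seconds: 17
Convert minutes to seconds: 108 x 60 = 6480
Add remaining seconds: 6480 + 17 = 6497

6497


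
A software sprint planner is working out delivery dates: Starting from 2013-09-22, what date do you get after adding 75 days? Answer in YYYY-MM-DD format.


Start: 2013-09-22
Adding 75 days
Days remaining in September: 8
After September: 67 days still to add
October 2013: 31 days, 36 remaining
November 2013: 30 days, 6 remaining
December 2013 has 31 days, need 6
Result: 2013-12-06

2013-12-06


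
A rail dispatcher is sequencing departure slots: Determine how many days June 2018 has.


Month: June
Year: 2018
June is a 30-day month
Total: 30 days

30


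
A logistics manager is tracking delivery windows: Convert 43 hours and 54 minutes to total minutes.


Hours: 43
Extra minutes: 54
Minutes per hour: 60
Hours to minutes: 43 x 60 = 2580
Total: 2580 + 54 = 2634

2634


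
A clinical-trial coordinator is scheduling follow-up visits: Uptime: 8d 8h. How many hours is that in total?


Days: 8
Extra hours: 8
Hours per day: 24
Days to hours: 8 x 24 = 192
Total: 192 + 8 = 200

200


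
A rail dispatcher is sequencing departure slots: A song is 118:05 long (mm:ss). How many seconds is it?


Minutes: 118
Extra seconds: 5
Seconds per minute: 60
Minutes to seconds: 118 x 60 = 7080
Total: 7080 + 5 = 7085

7085


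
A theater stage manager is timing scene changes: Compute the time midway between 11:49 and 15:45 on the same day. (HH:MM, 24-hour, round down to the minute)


Start time: 11:49 = 709 minutes from midnight
End time: 15:45 = 945 minutes from midnight
Sum: 709 + 945 = 1654
Midpoint: 1654 / 2 = 827 minutes
Convert: 827 / 60 = 13 hours, 47 minutes
Result: 13:47

13:47


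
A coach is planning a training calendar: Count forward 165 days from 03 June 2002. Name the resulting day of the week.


Start: 2002-06-03 (Monday)
Step 1 - find target date: add 165 days
  2002-06-03 + 165 days = 2002-11-15
Step 2 - day of week:
  165 mod 7 = 4
  Monday + 4 days -> Friday
Result: Friday (2002-11-15)

Friday


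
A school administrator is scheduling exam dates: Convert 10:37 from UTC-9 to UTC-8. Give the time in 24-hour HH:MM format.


Local time: 10:37 at UTC-9 (offset -9h)
Target zone: UTC-8 (offset -8h)
Difference: -8 - (-9) = 1 hours
Calculation: 10 + (1) = 11
Result: 11:37

11:37


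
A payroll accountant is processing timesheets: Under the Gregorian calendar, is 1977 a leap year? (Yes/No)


Year: 1977
Divisible by 4? 1977 / 4 = 494.25 -> No
Not divisible by 4, so NOT a leap year

No


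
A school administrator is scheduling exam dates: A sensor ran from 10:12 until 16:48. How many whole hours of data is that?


Start: 10:12
End: 16:48
Hour difference: 16 - 10 = 6 hours
Minute difference: 48 - 12 = 36 minutes
Total minutes: 396
Complete hours: 396 / 60 = 6 (remainder 36)

6


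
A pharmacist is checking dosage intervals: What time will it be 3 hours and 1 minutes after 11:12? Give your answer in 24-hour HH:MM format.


Start time: 11:12
Adding: 3 hours 1 minutes
Minutes: 12 + 1 = 13
Hours: 11 + 3 + 0 = 14
Result: 14:13

14:13


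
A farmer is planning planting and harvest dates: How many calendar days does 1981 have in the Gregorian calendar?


Year: 1981
Check leap year rules:
Divisible by 4? No
1981 is not a leap year
Days: 365

365


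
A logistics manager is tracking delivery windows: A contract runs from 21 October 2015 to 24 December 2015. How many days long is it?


Start date: 2015-10-21
End date: 2015-12-24
Oct 2015: +11 days
Nov 2015: +30 days
Dec 2015: +23 days
Total: 64 days

64


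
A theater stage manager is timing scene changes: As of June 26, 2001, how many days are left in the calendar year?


Start: June 26, 2001
End: December 31, 2001
Days left in June: 4
July: 31
August: 31
September: 30
October: 31
... plus remaining months
Sum of remaining months: 184
Total: 4 + 184 = 188

188


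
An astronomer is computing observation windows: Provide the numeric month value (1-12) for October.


Calendar month order:
9. September
10. October <--
11. November
October is month number 10

10


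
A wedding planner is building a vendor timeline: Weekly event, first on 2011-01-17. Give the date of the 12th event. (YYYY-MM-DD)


First occurrence: 2011-01-17 (occurrence 1)
Each occurrence is 7 days after the previous.
Occurrence 12 is 11 weeks after the first.
11 weeks = 77 days
2011-01-17 + 77 days = 2011-04-04

2011-04-04


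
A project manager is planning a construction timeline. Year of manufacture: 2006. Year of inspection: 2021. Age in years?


Birth year: 2006
Current year: 2021
Age = current year - birth year
Age = 2021 - 2006 = 15

15


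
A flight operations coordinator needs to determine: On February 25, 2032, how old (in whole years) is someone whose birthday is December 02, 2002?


Birth: 2002-12-02
Reference: 2032-02-25
Year difference: 2032 - 2002 = 30
Has birthday (12-02) occurred by 02-25? No
Birthday not yet reached this year -> subtract 1
Age in full years: 29

29


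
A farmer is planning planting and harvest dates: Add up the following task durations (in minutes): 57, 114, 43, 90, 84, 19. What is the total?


Durations: 57, 114, 43, 90, 84, 19
Running sum: 57
+ 114 = 171
+ 43 = 214
+ 90 = 304
+ 84 = 388
+ 19 = 407
Total duration: 407 minutes
That is 6 hours and 47 minutes

407


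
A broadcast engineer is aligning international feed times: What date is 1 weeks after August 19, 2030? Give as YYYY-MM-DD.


Start: 2030-08-19
Weeks to add: 1
Convert to days: 1 x 7 = 7 days
Add 7 days to 2030-08-19
Result: 2030-08-26

2030-08-26


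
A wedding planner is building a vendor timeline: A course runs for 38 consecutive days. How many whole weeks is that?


Total days: 38
Days per week: 7
Division: 38 / 7 = 5 remainder 3
Complete weeks: 5
Remaining days: 3

5


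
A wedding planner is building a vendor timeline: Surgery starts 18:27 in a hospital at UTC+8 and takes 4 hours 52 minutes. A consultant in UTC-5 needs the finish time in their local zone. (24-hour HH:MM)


Start: 18:27 in UTC+8
Step 1 - add duration:
  minutes: 27 + 52 = 79 (carry 1h)
  hours: 18 + 4 + 1 = 23
  end in UTC+8: 23:19
Step 2 - convert UTC+8 -> UTC-5:
  offset difference: -5 - (8) = -13 hours
  23 + (-13) = 10 -> mod 24 = 10
Result: 10:19 in UTC-5

10:19


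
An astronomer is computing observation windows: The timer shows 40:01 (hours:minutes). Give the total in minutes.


Hours: 40
Minutes: 1
Convert hours to minutes: 40 x 60 = 2400
Add remaining minutes: 2400 + 1 = 2401

2401


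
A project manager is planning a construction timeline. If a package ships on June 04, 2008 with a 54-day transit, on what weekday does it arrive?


Start: 2008-06-04 (Wednesday)
Step 1 - find target date: add 54 days
  2008-06-04 + 54 days = 2008-07-28
Step 2 - day of week:
  54 mod 7 = 5
  Wednesday + 5 days -> Monday
Result: Monday (2008-07-28)

Monday


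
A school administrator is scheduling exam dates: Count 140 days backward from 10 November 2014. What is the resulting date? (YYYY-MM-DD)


Start: 2014-11-10
Subtracting 140 days
Days already passed in November: 10
After going back through November: 130 more days to subtract
October 2014: 31 days, 99 remaining
September 2014: 30 days, 69 remaining
August 2014: 31 days, 38 remaining
July 2014: 31 days, 7 remaining
Result: 2014-06-23

2014-06-23


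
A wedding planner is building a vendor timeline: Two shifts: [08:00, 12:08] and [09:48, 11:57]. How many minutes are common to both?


Interval A: [480, 728] minutes from midnight
Interval B: [588, 717] minutes from midnight
Overlap start = max(480, 588) = 588
Overlap end = min(728, 717) = 717
Overlap = 717 - 588 = 129 minutes

129


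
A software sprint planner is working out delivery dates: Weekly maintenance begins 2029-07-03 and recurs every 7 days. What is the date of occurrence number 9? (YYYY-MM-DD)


First occurrence: 2029-07-03 (occurrence 1)
Each occurrence is 7 days after the previous.
Occurrence 9 is 8 weeks after the first.
8 weeks = 56 days
2029-07-03 + 56 days = 2029-08-28

2029-08-28


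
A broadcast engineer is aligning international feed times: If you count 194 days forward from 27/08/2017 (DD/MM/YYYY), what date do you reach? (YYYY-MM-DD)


Start: 2017-08-27
Adding 194 days
Days remaining in August: 4
After August: 190 days still to add
September 2017: 30 days, 160 remaining
October 2017: 31 days, 129 remaining
November 2017: 30 days, 99 remaining
December 2017: 31 days, 68 remaining
Result: 2018-03-09

2018-03-09


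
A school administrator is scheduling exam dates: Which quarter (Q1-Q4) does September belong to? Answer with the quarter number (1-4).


Month: September (month 9)
Q1: January-March (months 1-3)
Q2: April-June (months 4-6)
Q3: July-September (months 7-9)
Q4: October-December (months 10-12)
Month 9 falls in Q3

3


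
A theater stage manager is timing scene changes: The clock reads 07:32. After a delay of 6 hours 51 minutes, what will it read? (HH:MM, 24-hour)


Start time: 07:32
Adding: 6 hours 51 minutes
Minutes: 32 + 51 = 83
Minute overflow: 83 >= 60, so carry 1 hour, minutes = 23
Hours: 7 + 6 + 1 = 14
Result: 14:23

14:23


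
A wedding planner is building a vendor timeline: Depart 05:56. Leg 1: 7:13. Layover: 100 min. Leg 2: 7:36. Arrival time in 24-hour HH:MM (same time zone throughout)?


Depart: 05:56
Leg 1: +433 min -> 13:09
Layover: +100 min -> 14:49
Leg 2: +456 min -> 22:25
Total travel: 989 minutes = 16h 29m
Arrival: 22:25

22:25


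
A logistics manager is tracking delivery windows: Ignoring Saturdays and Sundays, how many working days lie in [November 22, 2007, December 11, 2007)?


Start: 2007-11-22 (Thursday)
End (exclusive): 2007-12-11 (Tuesday)
Total calendar days: 19
Full weeks: 19 // 7 = 2 -> 10 weekdays
Remaining 5 days starting on Thursday:
  Thu(w), Fri(w), Sat(-), Sun(-), Mon(w) -> 3 weekdays
Total business days: 10 + 3 = 13

13


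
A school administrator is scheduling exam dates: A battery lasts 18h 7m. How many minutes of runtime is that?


Hours: 18
Extra minutes: 7
Minutes per hour: 60
Hours to minutes: 18 x 60 = 1080
Total: 1080 + 7 = 1087

1087


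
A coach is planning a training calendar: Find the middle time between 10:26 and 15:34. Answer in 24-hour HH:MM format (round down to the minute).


Start time: 10:26 = 626 minutes from midnight
End time: 15:34 = 934 minutes from midnight
Sum: 626 + 934 = 1560
Midpoint: 1560 / 2 = 780 minutes
Convert: 780 / 60 = 13 hours, 0 minutes
Result: 13:00

13:00


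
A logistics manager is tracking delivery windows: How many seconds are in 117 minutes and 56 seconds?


Minutes: 117
Extra seconds: 56
Seconds per minute: 60
Minutes to seconds: 117 x 60 = 7020
Total: 7020 + 56 = 7076

7076


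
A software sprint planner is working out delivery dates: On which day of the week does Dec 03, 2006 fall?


Date: 2006-12-03
January 1, 2006 is a Sunday
Day of year: 337
Offset from Jan 1: 336 days
336 mod 7 = 0
Result: Sunday

Sunday


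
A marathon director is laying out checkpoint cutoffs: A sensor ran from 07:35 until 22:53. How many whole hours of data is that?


Start: 07:35
End: 22:53
Hour difference: 22 - 7 = 15 hours
Minute difference: 53 - 35 = 18 minutes
Total minutes: 918
Complete hours: 918 / 60 = 15 (remainder 18)

15


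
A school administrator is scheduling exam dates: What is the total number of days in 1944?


Year: 1944
Check leap year rules:
Divisible by 4? Yes
Divisible by 100? No
1944 is a leap year
Days: 366

366


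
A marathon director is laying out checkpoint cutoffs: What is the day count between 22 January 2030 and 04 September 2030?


Start date: 2030-01-22
End date: 2030-09-04
Jan 2030: +10 days
Feb 2030: +28 days
Mar 2030: +31 days
... (6 more months)
Total: 225 days

225


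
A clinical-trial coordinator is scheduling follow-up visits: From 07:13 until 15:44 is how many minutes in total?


Start time: 07:13 = 433 minutes from midnight
End time: 15:44 = 944 minutes from midnight
Difference: 944 - 433 = 511 minutes
That is 8 hours and 31 minutes

511


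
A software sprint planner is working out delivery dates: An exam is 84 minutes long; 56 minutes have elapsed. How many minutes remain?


Total budget: 84 minutes
Time used: 56 minutes
Remaining: 84 - 56 = 28 minutes
Percent used: 66.7%
Percent remaining: 33.3%

28


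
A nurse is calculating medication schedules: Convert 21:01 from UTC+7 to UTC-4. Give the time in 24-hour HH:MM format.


Local time: 21:01 at UTC+7 (offset 7h)
Target zone: UTC-4 (offset -4h)
Difference: -4 - (7) = -11 hours
Calculation: 21 + (-11) = 10
Result: 10:01

10:01


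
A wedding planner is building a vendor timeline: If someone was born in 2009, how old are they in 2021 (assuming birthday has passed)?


Birth year: 2009
Current year: 2021
Age = current year - birth year
Age = 2021 - 2009 = 12

12


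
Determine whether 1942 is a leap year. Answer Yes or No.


Year: 1942
Divisible by 4? 1942 / 4 = 485.5 -> No
Not divisible by 4, so NOT a leap year

No


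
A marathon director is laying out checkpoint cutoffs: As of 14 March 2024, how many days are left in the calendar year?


Start: March 14, 2024
End: December 31, 2024
Days left in March: 17
April: 30
May: 31
June: 30
July: 31
... plus remaining months
Sum of remaining months: 275
Total: 17 + 275 = 292

292


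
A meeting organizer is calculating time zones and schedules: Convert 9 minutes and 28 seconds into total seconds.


Minutes: 9
Seconds: 28
Convert minutes to seconds: 9 x 60 = 540
Add remaining seconds: 540 + 28 = 568

568


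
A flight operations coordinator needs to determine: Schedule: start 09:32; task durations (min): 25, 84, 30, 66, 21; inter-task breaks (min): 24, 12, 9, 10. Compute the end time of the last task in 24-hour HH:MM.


Start: 09:32 = 572 min from midnight
  after task 1 (25 min): 09:57
  after break (24 min): 10:21
  after task 2 (84 min): 11:45
  after break (12 min): 11:57
  after task 3 (30 min): 12:27
  after break (9 min): 12:36
  after task 4 (66 min): 13:42
  after break (10 min): 13:52
  after task 5 (21 min): 14:13
Total elapsed: 281 minutes
End time: 14:13

14:13


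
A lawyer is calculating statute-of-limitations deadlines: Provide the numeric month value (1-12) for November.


Calendar month order:
10. October
11. November <--
12. December
November is month number 11

11


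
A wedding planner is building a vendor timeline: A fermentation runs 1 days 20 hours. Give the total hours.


Days: 1
Extra hours: 20
Hours per day: 24
Days to hours: 1 x 24 = 24
Total: 24 + 20 = 44

44


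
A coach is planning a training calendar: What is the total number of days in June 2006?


Month: June
Year: 2006
June is a 30-day month
Total: 30 days

30


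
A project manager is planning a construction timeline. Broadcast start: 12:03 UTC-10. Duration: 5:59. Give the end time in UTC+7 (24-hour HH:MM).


Start: 12:03 in UTC-10
Step 1 - add duration:
  minutes: 3 + 59 = 62 (carry 1h)
  hours: 12 + 5 + 1 = 18
  end in UTC-10: 18:02
Step 2 - convert UTC-10 -> UTC+7:
  offset difference: 7 - (-10) = 17 hours
  18 + (17) = 35 -> mod 24 = 11
Result: 11:02 in UTC+7

11:02


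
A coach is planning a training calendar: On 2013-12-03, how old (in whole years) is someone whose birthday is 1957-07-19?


Birth: 1957-07-19
Reference: 2013-12-03
Year difference: 2013 - 1957 = 56
Has birthday (07-19) occurred by 12-03? Yes
Age in full years: 56

56


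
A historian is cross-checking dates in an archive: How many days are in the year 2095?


Year: 2095
Check leap year rules:
Divisible by 4? No
2095 is not a leap year
Days: 365

365


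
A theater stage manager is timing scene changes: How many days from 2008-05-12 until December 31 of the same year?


Start: May 12, 2008
End: December 31, 2008
Days left in May: 19
June: 30
July: 31
August: 31
September: 30
... plus remaining months
Sum of remaining months: 214
Total: 19 + 214 = 233

233


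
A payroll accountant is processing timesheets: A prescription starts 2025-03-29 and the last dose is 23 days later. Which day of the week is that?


Start: 2025-03-29 (Saturday)
Step 1 - find target date: add 23 days
  2025-03-29 + 23 days = 2025-04-21
Step 2 - day of week:
  23 mod 7 = 2
  Saturday + 2 days -> Monday
Result: Monday (2025-04-21)

Monday


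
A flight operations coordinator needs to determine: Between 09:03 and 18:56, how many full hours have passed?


Start: 09:03
End: 18:56
Hour difference: 18 - 9 = 9 hours
Minute difference: 56 - 3 = 53 minutes
Total minutes: 593
Complete hours: 593 / 60 = 9 (remainder 53)

9


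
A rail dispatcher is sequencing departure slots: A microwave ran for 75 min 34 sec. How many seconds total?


Minutes: 75
Extra seconds: 34
Seconds per minute: 60
Minutes to seconds: 75 x 60 = 4500
Total: 4500 + 34 = 4534

4534


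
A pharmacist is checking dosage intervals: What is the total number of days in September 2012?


Month: September
Year: 2012
September is a 30-day month
Total: 30 days

30


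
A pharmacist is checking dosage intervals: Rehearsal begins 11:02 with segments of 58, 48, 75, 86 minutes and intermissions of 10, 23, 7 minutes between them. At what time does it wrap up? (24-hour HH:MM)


Start: 11:02 = 662 min from midnight
  after task 1 (58 min): 12:00
  after break (10 min): 12:10
  after task 2 (48 min): 12:58
  after break (23 min): 13:21
  after task 3 (75 min): 14:36
  after break (7 min): 14:43
  after task 4 (86 min): 16:09
Total elapsed: 307 minutes
End time: 16:09

16:09


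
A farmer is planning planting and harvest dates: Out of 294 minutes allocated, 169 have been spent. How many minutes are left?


Total budget: 294 minutes
Time used: 169 minutes
Remaining: 294 - 169 = 125 minutes
Percent used: 57.5%
Percent remaining: 42.5%

125


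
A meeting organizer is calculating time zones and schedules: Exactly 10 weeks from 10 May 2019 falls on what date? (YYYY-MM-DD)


Start: 2019-05-10
Weeks to add: 10
Convert to days: 10 x 7 = 70 days
Add 70 days to 2019-05-10
Result: 2019-07-19

2019-07-19


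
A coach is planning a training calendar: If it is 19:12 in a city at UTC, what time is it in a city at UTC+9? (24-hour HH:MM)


Local time: 19:12 at UTC (offset 0h)
Target zone: UTC+9 (offset 9h)
Difference: 9 - (0) = 9 hours
Calculation: 19 + (9) = 28
Wraparound: (28) mod 24 = 4
Result: 04:12

04:12


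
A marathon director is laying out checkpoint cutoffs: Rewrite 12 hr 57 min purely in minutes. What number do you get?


Hours: 12
Extra minutes: 57
Minutes per hour: 60
Hours to minutes: 12 x 60 = 720
Total: 720 + 57 = 777

777


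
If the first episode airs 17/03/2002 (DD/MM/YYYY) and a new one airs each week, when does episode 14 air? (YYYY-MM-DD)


First occurrence: 2002-03-17 (occurrence 1)
Each occurrence is 7 days after the previous.
Occurrence 14 is 13 weeks after the first.
13 weeks = 91 days
2002-03-17 + 91 days = 2002-06-16

2002-06-16


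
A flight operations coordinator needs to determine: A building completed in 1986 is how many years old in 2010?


Birth year: 1986
Current year: 2010
Age = current year - birth year
Age = 2010 - 1986 = 24

24


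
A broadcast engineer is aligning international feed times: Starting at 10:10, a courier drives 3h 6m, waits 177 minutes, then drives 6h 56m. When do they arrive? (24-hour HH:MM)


Depart: 10:10
Leg 1: +186 min -> 13:16
Layover: +177 min -> 16:13
Leg 2: +416 min -> 23:09
Total travel: 779 minutes = 12h 59m
Arrival: 23:09

23:09


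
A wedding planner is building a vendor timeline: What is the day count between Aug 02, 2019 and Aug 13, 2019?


Start date: 2019-08-02
End date: 2019-08-13
Aug 2019: +11 days
Total: 11 days

11


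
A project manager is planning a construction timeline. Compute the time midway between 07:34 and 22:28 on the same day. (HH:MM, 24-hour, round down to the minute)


Start time: 07:34 = 454 minutes from midnight
End time: 22:28 = 1348 minutes from midnight
Sum: 454 + 1348 = 1802
Midpoint: 1802 / 2 = 901 minutes
Convert: 901 / 60 = 15 hours, 1 minutes
Result: 15:01

15:01


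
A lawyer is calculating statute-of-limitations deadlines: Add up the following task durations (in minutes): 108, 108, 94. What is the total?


Durations: 108, 108, 94
Running sum: 108
+ 108 = 216
+ 94 = 310
Total duration: 310 minutes
That is 5 hours and 10 minutes

310


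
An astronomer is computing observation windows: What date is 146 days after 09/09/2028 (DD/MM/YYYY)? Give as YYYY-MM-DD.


Start: 2028-09-09
Adding 146 days
Days remaining in September: 21
After September: 125 days still to add
October 2028: 31 days, 94 remaining
November 2028: 30 days, 64 remaining
December 2028: 31 days, 33 remaining
January 2029: 31 days, 2 remaining
Result: 2029-02-02

2029-02-02


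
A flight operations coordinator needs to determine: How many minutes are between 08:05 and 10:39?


Start time: 08:05 = 485 minutes from midnight
End time: 10:39 = 639 minutes from midnight
Difference: 639 - 485 = 154 minutes
That is 2 hours and 34 minutes

154


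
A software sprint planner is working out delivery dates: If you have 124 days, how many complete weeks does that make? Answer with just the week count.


Total days: 124
Days per week: 7
Division: 124 / 7 = 17 remainder 5
Complete weeks: 17
Remaining days: 5

17


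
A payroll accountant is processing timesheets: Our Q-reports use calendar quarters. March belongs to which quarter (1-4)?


Month: March (month 3)
Q1: January-March (months 1-3)
Q2: April-June (months 4-6)
Q3: July-September (months 7-9)
Q4: October-December (months 10-12)
Month 3 falls in Q1

1


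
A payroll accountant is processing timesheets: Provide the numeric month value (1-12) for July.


Calendar month order:
6. June
7. July <--
8. August
July is month number 7

7


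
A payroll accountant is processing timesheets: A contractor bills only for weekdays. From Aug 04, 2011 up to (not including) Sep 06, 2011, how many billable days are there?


Start: 2011-08-04 (Thursday)
End (exclusive): 2011-09-06 (Tuesday)
Total calendar days: 33
Full weeks: 33 // 7 = 4 -> 20 weekdays
Remaining 5 days starting on Thursday:
  Thu(w), Fri(w), Sat(-), Sun(-), Mon(w) -> 3 weekdays
Total business days: 20 + 3 = 23

23


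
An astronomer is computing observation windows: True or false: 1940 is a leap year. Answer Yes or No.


Year: 1940
Divisible by 4? 1940 / 4 = 485.0 -> Yes
Divisible by 100? 1940 / 100 = 19.4 -> No
Divisible by 4 but not 100, so it IS a leap year

Yes


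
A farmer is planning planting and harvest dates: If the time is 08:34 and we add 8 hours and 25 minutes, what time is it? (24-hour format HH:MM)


Start time: 08:34
Adding: 8 hours 25 minutes
Minutes: 34 + 25 = 59
Hours: 8 + 8 + 0 = 16
Result: 16:59

16:59


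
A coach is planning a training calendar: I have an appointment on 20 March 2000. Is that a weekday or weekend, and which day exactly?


Date: 2000-03-20
January 1, 2000 is a Saturday
Day of year: 80
Offset from Jan 1: 79 days
79 mod 7 = 2
Result: Monday

Monday


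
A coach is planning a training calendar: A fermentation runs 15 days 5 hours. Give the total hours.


Days: 15
Extra hours: 5
Hours per day: 24
Days to hours: 15 x 24 = 360
Total: 360 + 5 = 365

365


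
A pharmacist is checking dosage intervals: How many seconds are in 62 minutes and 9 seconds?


Minutes: 62
Seconds: 9
Convert minutes to seconds: 62 x 60 = 3720
Add remaining seconds: 3720 + 9 = 3729

3729


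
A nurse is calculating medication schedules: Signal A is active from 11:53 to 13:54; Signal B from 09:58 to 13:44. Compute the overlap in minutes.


Interval A: [713, 834] minutes from midnight
Interval B: [598, 824] minutes from midnight
Overlap start = max(713, 598) = 713
Overlap end = min(834, 824) = 824
Overlap = 824 - 713 = 111 minutes

111


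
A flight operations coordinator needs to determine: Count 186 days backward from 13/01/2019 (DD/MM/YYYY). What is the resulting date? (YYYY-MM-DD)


Start: 2019-01-13
Subtracting 186 days
Days already passed in January: 13
After going back through January: 173 more days to subtract
December 2018: 31 days, 142 remaining
November 2018: 30 days, 112 remaining
October 2018: 31 days, 81 remaining
September 2018: 30 days, 51 remaining
Result: 2018-07-11

2018-07-11


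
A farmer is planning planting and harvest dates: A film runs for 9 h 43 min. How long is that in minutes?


Hours: 9
Minutes: 43
Convert hours to minutes: 9 x 60 = 540
Add remaining minutes: 540 + 43 = 583

583


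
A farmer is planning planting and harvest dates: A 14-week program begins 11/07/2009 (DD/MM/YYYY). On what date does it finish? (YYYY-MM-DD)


Start: 2009-07-11
Weeks to add: 14
Convert to days: 14 x 7 = 98 days
Add 98 days to 2009-07-11
Result: 2009-10-17

2009-10-17


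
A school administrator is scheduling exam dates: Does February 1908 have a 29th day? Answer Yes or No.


Year: 1908
Divisible by 4? 1908 / 4 = 477.0 -> Yes
Divisible by 100? 1908 / 100 = 19.08 -> No
Divisible by 4 but not 100, so it IS a leap year

Yes


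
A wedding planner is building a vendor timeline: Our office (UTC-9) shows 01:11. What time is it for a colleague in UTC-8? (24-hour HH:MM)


Local time: 01:11 at UTC-9 (offset -9h)
Target zone: UTC-8 (offset -8h)
Difference: -8 - (-9) = 1 hours
Calculation: 1 + (1) = 2
Result: 02:11

02:11


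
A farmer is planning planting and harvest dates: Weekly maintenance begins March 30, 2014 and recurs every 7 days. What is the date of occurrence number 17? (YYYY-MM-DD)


First occurrence: 2014-03-30 (occurrence 1)
Each occurrence is 7 days after the previous.
Occurrence 17 is 16 weeks after the first.
16 weeks = 112 days
2014-03-30 + 112 days = 2014-07-20

2014-07-20


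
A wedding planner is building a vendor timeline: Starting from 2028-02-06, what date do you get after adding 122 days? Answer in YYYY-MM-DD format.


Start: 2028-02-06
Adding 122 days
Days remaining in February: 23
After February: 99 days still to add
March 2028: 31 days, 68 remaining
April 2028: 30 days, 38 remaining
May 2028: 31 days, 7 remaining
June 2028 has 30 days, need 7
Result: 2028-06-07

2028-06-07


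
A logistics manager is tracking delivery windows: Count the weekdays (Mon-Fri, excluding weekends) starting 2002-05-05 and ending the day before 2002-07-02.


Start: 2002-05-05 (Sunday)
End (exclusive): 2002-07-02 (Tuesday)
Total calendar days: 58
Full weeks: 58 // 7 = 8 -> 40 weekdays
Remaining 2 days starting on Sunday:
  Sun(-), Mon(w) -> 1 weekdays
Total business days: 40 + 1 = 41

41


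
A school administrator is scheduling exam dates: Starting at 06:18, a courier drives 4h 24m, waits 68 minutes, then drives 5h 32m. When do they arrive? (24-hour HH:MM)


Depart: 06:18
Leg 1: +264 min -> 10:42
Layover: +68 min -> 11:50
Leg 2: +332 min -> 17:22
Total travel: 664 minutes = 11h 4m
Arrival: 17:22

17:22


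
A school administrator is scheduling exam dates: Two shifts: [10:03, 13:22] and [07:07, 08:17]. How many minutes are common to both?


Interval A: [603, 802] minutes from midnight
Interval B: [427, 497] minutes from midnight
Overlap start = max(603, 427) = 603
Overlap end = min(802, 497) = 497
End <= start, so the intervals do not overlap: 0 minutes

0


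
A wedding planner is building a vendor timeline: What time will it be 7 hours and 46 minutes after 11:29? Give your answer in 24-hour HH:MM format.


Start time: 11:29
Adding: 7 hours 46 minutes
Minutes: 29 + 46 = 75
Minute overflow: 75 >= 60, so carry 1 hour, minutes = 15
Hours: 11 + 7 + 1 = 19
Result: 19:15

19:15


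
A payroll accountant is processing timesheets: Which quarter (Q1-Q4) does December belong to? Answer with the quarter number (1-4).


Month: December (month 12)
Q1: January-March (months 1-3)
Q2: April-June (months 4-6)
Q3: July-September (months 7-9)
Q4: October-December (months 10-12)
Month 12 falls in Q4

4


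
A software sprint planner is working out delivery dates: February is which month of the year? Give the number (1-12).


Calendar month order:
1. January
2. February <--
3. March
February is month number 2

2


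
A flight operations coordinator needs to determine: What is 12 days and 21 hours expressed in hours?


Days: 12
Extra hours: 21
Hours per day: 24
Days to hours: 12 x 24 = 288
Total: 288 + 21 = 309

309


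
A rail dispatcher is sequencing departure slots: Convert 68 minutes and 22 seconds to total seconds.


Minutes: 68
Extra seconds: 22
Seconds per minute: 60
Minutes to seconds: 68 x 60 = 4080
Total: 4080 + 22 = 4102

4102


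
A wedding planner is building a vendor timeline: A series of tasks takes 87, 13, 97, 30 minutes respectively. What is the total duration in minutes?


Durations: 87, 13, 97, 30
Running sum: 87
+ 13 = 100
+ 97 = 197
+ 30 = 227
Total duration: 227 minutes
That is 3 hours and 47 minutes

227


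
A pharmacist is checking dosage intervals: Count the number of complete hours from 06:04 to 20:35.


Start: 06:04
End: 20:35
Hour difference: 20 - 6 = 14 hours
Minute difference: 35 - 4 = 31 minutes
Total minutes: 871
Complete hours: 871 / 60 = 14 (remainder 31)

14


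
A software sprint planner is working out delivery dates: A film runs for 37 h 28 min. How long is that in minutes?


Hours: 37
Minutes: 28
Convert hours to minutes: 37 x 60 = 2220
Add remaining minutes: 2220 + 28 = 2248

2248


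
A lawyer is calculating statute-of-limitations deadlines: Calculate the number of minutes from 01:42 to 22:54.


Start time: 01:42 = 102 minutes from midnight
End time: 22:54 = 1374 minutes from midnight
Difference: 1374 - 102 = 1272 minutes
That is 21 hours and 12 minutes

1272


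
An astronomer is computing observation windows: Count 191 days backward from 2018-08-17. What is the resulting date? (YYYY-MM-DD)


Start: 2018-08-17
Subtracting 191 days
Days already passed in August: 17
After going back through August: 174 more days to subtract
July 2018: 31 days, 143 remaining
June 2018: 30 days, 113 remaining
May 2018: 31 days, 82 remaining
April 2018: 30 days, 52 remaining
Result: 2018-02-07

2018-02-07


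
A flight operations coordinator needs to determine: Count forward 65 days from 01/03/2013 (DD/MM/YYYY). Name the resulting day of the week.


Start: 2013-03-01 (Friday)
Step 1 - find target date: add 65 days
  2013-03-01 + 65 days = 2013-05-05
Step 2 - day of week:
  65 mod 7 = 2
  Friday + 2 days -> Sunday
Result: Sunday (2013-05-05)

Sunday


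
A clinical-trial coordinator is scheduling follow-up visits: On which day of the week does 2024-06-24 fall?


Date: 2024-06-24
January 1, 2024 is a Monday
Day of year: 176
Offset from Jan 1: 175 days
175 mod 7 = 0
Result: Monday

Monday


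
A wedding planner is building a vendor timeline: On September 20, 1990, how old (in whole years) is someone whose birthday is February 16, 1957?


Birth: 1957-02-16
Reference: 1990-09-20
Year difference: 1990 - 1957 = 33
Has birthday (02-16) occurred by 09-20? Yes
Age in full years: 33

33


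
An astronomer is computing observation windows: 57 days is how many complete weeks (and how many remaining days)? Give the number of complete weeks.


Total days: 57
Days per week: 7
Division: 57 / 7 = 8 remainder 1
Complete weeks: 8
Remaining days: 1

8


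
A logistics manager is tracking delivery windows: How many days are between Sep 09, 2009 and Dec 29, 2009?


Start date: 2009-09-09
End date: 2009-12-29
Sep 2009: +22 days
Oct 2009: +31 days
Nov 2009: +30 days
Dec 2009: +28 days
Total: 111 days

111


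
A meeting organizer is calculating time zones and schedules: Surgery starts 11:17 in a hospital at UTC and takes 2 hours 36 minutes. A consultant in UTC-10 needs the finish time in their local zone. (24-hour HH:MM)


Start: 11:17 in UTC
Step 1 - add duration:
  minutes: 17 + 36 = 53
  hours: 11 + 2 + 0 = 13
  end in UTC: 13:53
Step 2 - convert UTC -> UTC-10:
  offset difference: -10 - (0) = -10 hours
  13 + (-10) = 3 -> mod 24 = 3
Result: 03:53 in UTC-10

03:53


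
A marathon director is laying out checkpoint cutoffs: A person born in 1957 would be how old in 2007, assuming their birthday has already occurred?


Birth year: 1957
Current year: 2007
Age = current year - birth year
Age = 2007 - 1957 = 50

50


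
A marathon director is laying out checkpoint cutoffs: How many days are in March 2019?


Month: March
Year: 2019
March is a 31-day month
Total: 31 days

31


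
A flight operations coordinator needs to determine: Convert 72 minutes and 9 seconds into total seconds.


Minutes: 72
Seconds: 9
Convert minutes to seconds: 72 x 60 = 4320
Add remaining seconds: 4320 + 9 = 4329

4329


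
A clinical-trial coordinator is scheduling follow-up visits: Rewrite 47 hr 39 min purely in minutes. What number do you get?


Hours: 47
Extra minutes: 39
Minutes per hour: 60
Hours to minutes: 47 x 60 = 2820
Total: 2820 + 39 = 2859

2859


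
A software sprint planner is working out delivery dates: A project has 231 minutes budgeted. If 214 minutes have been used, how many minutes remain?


Total budget: 231 minutes
Time used: 214 minutes
Remaining: 231 - 214 = 17 minutes
Percent used: 92.6%
Percent remaining: 7.4%

17


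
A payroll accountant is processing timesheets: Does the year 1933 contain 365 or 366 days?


Year: 1933
Check leap year rules:
Divisible by 4? No
1933 is not a leap year
Days: 365

365


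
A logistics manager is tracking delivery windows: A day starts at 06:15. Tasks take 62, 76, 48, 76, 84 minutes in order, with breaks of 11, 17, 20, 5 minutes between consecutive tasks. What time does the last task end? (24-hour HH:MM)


Start: 06:15 = 375 min from midnight
  after task 1 (62 min): 07:17
  after break (11 min): 07:28
  after task 2 (76 min): 08:44
  after break (17 min): 09:01
  after task 3 (48 min): 09:49
  after break (20 min): 10:09
  after task 4 (76 min): 11:25
  after break (5 min): 11:30
  after task 5 (84 min): 12:54
Total elapsed: 399 minutes
End time: 12:54

12:54


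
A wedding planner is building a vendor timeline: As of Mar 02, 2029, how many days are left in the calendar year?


Start: March 02, 2029
End: December 31, 2029
Days left in March: 29
April: 30
May: 31
June: 30
July: 31
... plus remaining months
Sum of remaining months: 275
Total: 29 + 275 = 304

304


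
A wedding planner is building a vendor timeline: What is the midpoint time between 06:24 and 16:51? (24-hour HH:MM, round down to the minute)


Start time: 06:24 = 384 minutes from midnight
End time: 16:51 = 1011 minutes from midnight
Sum: 384 + 1011 = 1395
Midpoint: 1395 / 2 = 697 minutes
Convert: 697 / 60 = 11 hours, 37 minutes
Result: 11:37

11:37


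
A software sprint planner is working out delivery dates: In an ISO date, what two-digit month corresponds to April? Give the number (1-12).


Calendar month order:
3. March
4. April <--
5. May
April is month number 4

4


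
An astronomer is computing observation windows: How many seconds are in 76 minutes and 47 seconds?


Minutes: 76
Seconds: 47
Convert minutes to seconds: 76 x 60 = 4560
Add remaining seconds: 4560 + 47 = 4607

4607


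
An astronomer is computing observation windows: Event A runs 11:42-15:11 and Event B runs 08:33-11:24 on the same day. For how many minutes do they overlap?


Interval A: [702, 911] minutes from midnight
Interval B: [513, 684] minutes from midnight
Overlap start = max(702, 513) = 702
Overlap end = min(911, 684) = 684
End <= start, so the intervals do not overlap: 0 minutes

0
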